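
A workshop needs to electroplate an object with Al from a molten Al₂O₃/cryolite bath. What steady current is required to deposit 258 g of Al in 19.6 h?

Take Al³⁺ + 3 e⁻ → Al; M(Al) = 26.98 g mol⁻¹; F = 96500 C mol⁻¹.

39.2 A

n(Al) = 258 / 26.98 = 9.563 mol.
n(e⁻) = 3 × 9.563 = 28.69 mol.
Q = n(e⁻)·F = 28.69 × 96500 = 2768000 C.
I = Q/t = 2768000 / 70560 s = 39.2 A.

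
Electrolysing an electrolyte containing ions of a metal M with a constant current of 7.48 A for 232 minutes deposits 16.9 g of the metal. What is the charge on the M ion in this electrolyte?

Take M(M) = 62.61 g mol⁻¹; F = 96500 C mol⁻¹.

+4

Q = I·t = 7.480 A × 13920 s = 104100 C, so n(e⁻) = 104100/96500 = 1.079 mol.
n(M) deposited = 16.9 / 62.61 = 0.2699 mol.
Electrons per atom = n(e⁻)/n(M) = 1.079 / 0.2699 = 4.00 ≈ 4, so the ion is M⁴⁺.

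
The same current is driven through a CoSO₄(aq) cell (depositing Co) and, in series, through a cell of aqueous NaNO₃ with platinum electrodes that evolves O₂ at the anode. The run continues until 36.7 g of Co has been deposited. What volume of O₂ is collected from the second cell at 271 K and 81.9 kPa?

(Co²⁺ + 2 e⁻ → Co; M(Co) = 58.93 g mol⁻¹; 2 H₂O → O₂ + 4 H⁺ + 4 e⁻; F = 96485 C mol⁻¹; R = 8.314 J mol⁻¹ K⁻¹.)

n(Co) = 36.7 / 58.93 = 0.6228 mol, so n(e⁻) = 2 × 0.6228 = 1.246 mol.
The cells are in series, so the same 1.246 mol of electrons passes through the second cell.
2 H₂O → O₂ + 4 H⁺ + 4 e⁻ — 4 mol e⁻ per mol O₂, so n(O₂) = 1.246/4 = 0.3114 mol.
V = nRT/P = (0.3114 × 8.314 × 271) / (81.9 × 10³) = 0.00857 m³ = 8.57 L.

8.57 L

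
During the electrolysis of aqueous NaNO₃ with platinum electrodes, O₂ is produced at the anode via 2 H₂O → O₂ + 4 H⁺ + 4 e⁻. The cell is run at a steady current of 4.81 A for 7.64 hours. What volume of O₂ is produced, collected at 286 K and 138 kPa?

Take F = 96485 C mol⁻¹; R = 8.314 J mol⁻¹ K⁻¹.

5.91 L

Q = I·t = 4.810 A × 27504 s = 132300 C.
n(e⁻) = Q/F = 132300 / 96485 = 1.371 mol.
4 electrons are transferred per O₂ molecule, so n(O₂) = 1.371 / 4 = 0.3428 mol.
V = nRT/P = (0.3428 × 8.314 × 286) / (138 × 10³ Pa) = 0.00591 m³ = 5.91 L.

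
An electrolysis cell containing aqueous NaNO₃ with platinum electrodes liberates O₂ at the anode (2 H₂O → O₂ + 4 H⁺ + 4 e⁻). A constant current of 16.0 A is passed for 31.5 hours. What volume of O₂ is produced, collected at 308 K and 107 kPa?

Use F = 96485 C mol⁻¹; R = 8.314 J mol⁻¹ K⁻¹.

Q = I·t = 16.00 A × 113400 s = 1814000 C.
n(e⁻) = Q/F = 1814000 / 96485 = 18.80 mol.
4 electrons are transferred per O₂ molecule, so n(O₂) = 18.80 / 4 = 4.701 mol.
V = nRT/P = (4.701 × 8.314 × 308) / (107 × 10³ Pa) = 0.113 m³ = 113 L.

113 L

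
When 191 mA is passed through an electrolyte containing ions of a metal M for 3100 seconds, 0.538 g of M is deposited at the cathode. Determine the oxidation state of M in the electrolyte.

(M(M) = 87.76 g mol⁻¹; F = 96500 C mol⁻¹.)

+1

Q = I·t = 0.1910 A × 3100.0 s = 592.1 C, so n(e⁻) = 592.1/96500 = 0.006136 mol.
n(M) deposited = 0.538 / 87.76 = 0.006130 mol.
Electrons per atom = n(e⁻)/n(M) = 0.006136 / 0.006130 = 1.00 ≈ 1, so the ion is M⁺.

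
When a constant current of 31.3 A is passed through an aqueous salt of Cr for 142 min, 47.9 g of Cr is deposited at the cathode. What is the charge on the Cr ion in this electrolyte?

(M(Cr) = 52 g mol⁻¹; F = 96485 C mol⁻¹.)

Q = I·t = 31.30 A × 8520.0 s = 266700 C, so n(e⁻) = 266700/96485 = 2.764 mol.
n(Cr) deposited = 47.9 / 52 = 0.9212 mol.
Electrons per atom = n(e⁻)/n(Cr) = 2.764 / 0.9212 = 3.00 ≈ 3, so the ion is Cr³⁺.

+3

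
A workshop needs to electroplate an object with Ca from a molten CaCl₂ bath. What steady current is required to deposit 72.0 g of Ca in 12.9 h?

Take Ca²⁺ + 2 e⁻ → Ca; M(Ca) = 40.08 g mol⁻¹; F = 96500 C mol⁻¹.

7.47 A

n(Ca) = 72.0 / 40.08 = 1.796 mol.
n(e⁻) = 2 × 1.796 = 3.593 mol.
Q = n(e⁻)·F = 3.593 × 96500 = 346700 C.
I = Q/t = 346700 / 46440 s = 7.47 A.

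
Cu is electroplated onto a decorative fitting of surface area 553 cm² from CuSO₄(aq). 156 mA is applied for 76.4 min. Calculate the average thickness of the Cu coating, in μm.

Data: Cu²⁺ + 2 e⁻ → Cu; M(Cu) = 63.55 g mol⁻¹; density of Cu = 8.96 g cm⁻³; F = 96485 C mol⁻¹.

Q = I·t = 0.1560 × 4584.0 = 715.1 C; n(e⁻) = 0.007412 mol.
n(Cu) = n(e⁻)/2 = 0.003706 mol, so m = 0.003706 × 63.55 = 0.2355 g.
Volume = m/ρ = 0.2355 / 8.96 = 0.02628 cm³.
Thickness = V/A = 0.02628 / 553 = 4.75 × 10⁻⁵ cm = 0.475 μm.

0.475 μm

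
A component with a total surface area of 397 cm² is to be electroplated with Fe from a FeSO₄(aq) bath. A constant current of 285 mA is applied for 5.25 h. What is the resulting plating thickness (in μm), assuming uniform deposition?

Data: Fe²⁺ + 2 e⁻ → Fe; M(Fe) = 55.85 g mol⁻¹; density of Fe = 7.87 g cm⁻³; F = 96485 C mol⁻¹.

Q = I·t = 0.2850 × 18900 = 5386 C; n(e⁻) = 0.05583 mol.
n(Fe) = n(e⁻)/2 = 0.02791 mol, so m = 0.02791 × 55.85 = 1.559 g.
Volume = m/ρ = 1.559 / 7.87 = 0.1981 cm³.
Thickness = V/A = 0.1981 / 397 = 4.99 × 10⁻⁴ cm = 4.99 μm.

4.99 μm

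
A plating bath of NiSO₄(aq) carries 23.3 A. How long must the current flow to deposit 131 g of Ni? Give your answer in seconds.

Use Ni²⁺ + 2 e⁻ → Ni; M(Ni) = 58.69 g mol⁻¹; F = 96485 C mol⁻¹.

n(Ni) = m/M = 131 / 58.69 = 2.232 mol.
Each Ni atom requires 2 electrons, so n(e⁻) = 2 × 2.232 = 4.464 mol.
Q = n(e⁻)·F = 4.464 × 96485 = 430700 C.
t = Q/I = 430700 / 23.30 A = 18490 s.

18500 s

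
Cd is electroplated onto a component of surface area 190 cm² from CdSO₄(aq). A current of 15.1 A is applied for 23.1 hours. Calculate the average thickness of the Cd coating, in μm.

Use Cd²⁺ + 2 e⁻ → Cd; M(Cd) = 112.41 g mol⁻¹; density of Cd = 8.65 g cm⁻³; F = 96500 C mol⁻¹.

Q = I·t = 15.10 × 83160 = 1256000 C; n(e⁻) = 13.01 mol.
n(Cd) = n(e⁻)/2 = 6.506 mol, so m = 6.506 × 112.41 = 731.4 g.
Volume = m/ρ = 731.4 / 8.65 = 84.55 cm³.
Thickness = V/A = 84.55 / 190 = 0.445 cm = 4450 μm.

4450 μm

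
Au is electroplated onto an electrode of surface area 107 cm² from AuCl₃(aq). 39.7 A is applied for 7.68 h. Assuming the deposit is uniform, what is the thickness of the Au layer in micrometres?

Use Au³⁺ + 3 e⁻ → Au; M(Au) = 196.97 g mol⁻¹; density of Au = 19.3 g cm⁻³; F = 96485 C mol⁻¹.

3620 μm

Q = I·t = 39.70 × 27648 = 1098000 C; n(e⁻) = 11.38 mol.
n(Au) = n(e⁻)/3 = 3.792 mol, so m = 3.792 × 196.97 = 746.9 g.
Volume = m/ρ = 746.9 / 19.3 = 38.70 cm³.
Thickness = V/A = 38.70 / 107 = 0.362 cm = 3620 μm.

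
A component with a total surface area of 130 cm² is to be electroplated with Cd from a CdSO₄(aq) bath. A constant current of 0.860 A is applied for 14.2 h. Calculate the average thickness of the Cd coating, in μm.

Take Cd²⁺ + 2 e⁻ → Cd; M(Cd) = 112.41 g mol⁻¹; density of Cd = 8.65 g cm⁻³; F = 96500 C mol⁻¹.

Q = I·t = 0.8600 × 51120 = 43960 C; n(e⁻) = 0.4556 mol.
n(Cd) = n(e⁻)/2 = 0.2278 mol, so m = 0.2278 × 112.41 = 25.61 g.
Volume = m/ρ = 25.61 / 8.65 = 2.960 cm³.
Thickness = V/A = 2.960 / 130 = 0.0228 cm = 228 μm.

228 μm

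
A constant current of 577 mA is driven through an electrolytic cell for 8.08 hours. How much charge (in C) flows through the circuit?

Q = I·t = 0.5770 A × 29088 s = 16800 C.

16800 C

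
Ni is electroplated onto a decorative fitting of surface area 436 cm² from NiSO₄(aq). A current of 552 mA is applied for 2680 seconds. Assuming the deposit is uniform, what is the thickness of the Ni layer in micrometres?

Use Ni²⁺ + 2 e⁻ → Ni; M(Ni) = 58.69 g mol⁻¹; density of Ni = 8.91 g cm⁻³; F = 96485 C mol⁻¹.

Q = I·t = 0.5520 × 2680.0 = 1479 C; n(e⁻) = 0.01533 mol.
n(Ni) = n(e⁻)/2 = 0.007666 mol, so m = 0.007666 × 58.69 = 0.4499 g.
Volume = m/ρ = 0.4499 / 8.91 = 0.05050 cm³.
Thickness = V/A = 0.05050 / 436 = 1.16 × 10⁻⁴ cm = 1.16 μm.

1.16 μm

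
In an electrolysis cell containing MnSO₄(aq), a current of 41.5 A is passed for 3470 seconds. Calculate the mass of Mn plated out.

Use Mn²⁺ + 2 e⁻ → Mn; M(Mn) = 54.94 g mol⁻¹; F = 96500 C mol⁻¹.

41.0 g

Q = I·t = 41.50 A × 3470.0 s = 144000 C.
n(e⁻) = Q/F = 144000 / 96500 = 1.492 mol.
Mn²⁺ + 2 e⁻ → Mn, so n(Mn) = n(e⁻)/2 = 0.7461 mol.
m = n·M = 0.7461 × 54.94 = 41.0 g.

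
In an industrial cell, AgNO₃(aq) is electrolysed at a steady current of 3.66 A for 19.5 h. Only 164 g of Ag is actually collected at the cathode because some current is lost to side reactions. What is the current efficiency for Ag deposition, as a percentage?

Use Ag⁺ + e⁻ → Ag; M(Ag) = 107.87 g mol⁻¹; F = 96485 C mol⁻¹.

57.1 %

Q = I·t = 3.660 × 70200 = 256900 C; n(e⁻) = 256900/96485 = 2.663 mol.
Theoretical n(Ag) = n(e⁻)/1 = 2.663 mol, i.e. m_theo = 2.663 × 107.87 = 287.2 g.
Efficiency = m_actual / m_theo = 164 / 287.2 = 57.1 %.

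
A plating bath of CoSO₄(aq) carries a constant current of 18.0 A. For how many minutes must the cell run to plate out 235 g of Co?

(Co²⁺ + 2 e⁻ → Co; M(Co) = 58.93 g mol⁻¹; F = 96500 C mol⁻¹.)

713 min

n(Co) = m/M = 235 / 58.93 = 3.988 mol.
Each Co atom requires 2 electrons, so n(e⁻) = 2 × 3.988 = 7.976 mol.
Q = n(e⁻)·F = 7.976 × 96500 = 769600 C.
t = Q/I = 769600 / 18.00 A = 42760 s = 713 min.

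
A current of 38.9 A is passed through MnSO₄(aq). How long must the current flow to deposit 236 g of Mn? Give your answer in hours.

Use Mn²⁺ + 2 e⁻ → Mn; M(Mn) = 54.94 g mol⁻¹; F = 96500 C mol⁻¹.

n(Mn) = m/M = 236 / 54.94 = 4.296 mol.
Each Mn atom requires 2 electrons, so n(e⁻) = 2 × 4.296 = 8.591 mol.
Q = n(e⁻)·F = 8.591 × 96500 = 829000 C.
t = Q/I = 829000 / 38.90 A = 21310 s = 5.92 h.

5.92 h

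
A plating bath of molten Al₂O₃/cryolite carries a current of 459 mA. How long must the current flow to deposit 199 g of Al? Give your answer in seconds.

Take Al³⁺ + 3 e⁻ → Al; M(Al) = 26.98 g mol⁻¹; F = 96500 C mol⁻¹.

n(Al) = m/M = 199 / 26.98 = 7.376 mol.
Each Al atom requires 3 electrons, so n(e⁻) = 3 × 7.376 = 22.13 mol.
Q = n(e⁻)·F = 22.13 × 96500 = 2135000 C.
t = Q/I = 2135000 / 0.4590 A = 4652000 s.

4.65 × 10⁶ s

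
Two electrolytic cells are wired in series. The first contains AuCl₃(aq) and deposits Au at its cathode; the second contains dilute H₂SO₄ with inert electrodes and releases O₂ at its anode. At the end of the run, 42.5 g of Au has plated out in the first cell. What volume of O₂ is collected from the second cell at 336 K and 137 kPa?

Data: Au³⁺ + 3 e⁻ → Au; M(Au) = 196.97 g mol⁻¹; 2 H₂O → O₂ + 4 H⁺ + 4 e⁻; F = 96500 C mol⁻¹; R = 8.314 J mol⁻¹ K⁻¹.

n(Au) = 42.5 / 196.97 = 0.2158 mol, so n(e⁻) = 3 × 0.2158 = 0.6473 mol.
The cells are in series, so the same 0.6473 mol of electrons passes through the second cell.
2 H₂O → O₂ + 4 H⁺ + 4 e⁻ — 4 mol e⁻ per mol O₂, so n(O₂) = 0.6473/4 = 0.1618 mol.
V = nRT/P = (0.1618 × 8.314 × 336) / (137 × 10³) = 0.00330 m³ = 3.30 L.

3.30 L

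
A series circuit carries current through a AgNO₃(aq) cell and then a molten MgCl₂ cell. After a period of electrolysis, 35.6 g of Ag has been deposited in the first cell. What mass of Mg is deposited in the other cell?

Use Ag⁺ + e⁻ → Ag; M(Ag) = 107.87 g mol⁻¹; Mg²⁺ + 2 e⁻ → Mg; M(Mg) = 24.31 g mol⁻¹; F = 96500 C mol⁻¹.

4.01 g

n(Ag) = 35.6 / 107.87 = 0.3300 mol.
Since Ag⁺ + e⁻ → Ag, n(e⁻) passed = 1 × 0.3300 = 0.3300 mol.
Cells in series carry the same charge, so the same 0.3300 mol of electrons passes through cell 2.
Mg²⁺ + 2 e⁻ → Mg, so n(Mg) = 0.3300 / 2 = 0.1650 mol.
m(Mg) = 0.1650 × 24.31 = 4.01 g.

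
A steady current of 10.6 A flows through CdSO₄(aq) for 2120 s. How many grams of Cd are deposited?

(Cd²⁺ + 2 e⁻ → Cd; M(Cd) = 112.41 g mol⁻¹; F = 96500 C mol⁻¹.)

13.1 g

Q = I·t = 10.60 A × 2120.0 s = 22470 C.
n(e⁻) = Q/F = 22470 / 96500 = 0.2329 mol.
Cd²⁺ + 2 e⁻ → Cd, so n(Cd) = n(e⁻)/2 = 0.1164 mol.
m = n·M = 0.1164 × 112.41 = 13.1 g.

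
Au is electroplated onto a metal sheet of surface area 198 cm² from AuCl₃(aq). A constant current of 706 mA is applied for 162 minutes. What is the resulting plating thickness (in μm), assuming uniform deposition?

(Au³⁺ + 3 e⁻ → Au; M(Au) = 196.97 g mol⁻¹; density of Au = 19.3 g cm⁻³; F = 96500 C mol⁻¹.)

Q = I·t = 0.7060 × 9720.0 = 6862 C; n(e⁻) = 0.07111 mol.
n(Au) = n(e⁻)/3 = 0.02370 mol, so m = 0.02370 × 196.97 = 4.669 g.
Volume = m/ρ = 4.669 / 19.3 = 0.2419 cm³.
Thickness = V/A = 0.2419 / 198 = 0.00122 cm = 12.2 μm.

12.2 μm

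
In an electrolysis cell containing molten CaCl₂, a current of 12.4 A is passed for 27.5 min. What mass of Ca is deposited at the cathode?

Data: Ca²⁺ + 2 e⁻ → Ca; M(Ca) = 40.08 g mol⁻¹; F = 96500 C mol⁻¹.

4.25 g

Q = I·t = 12.40 A × 1650.0 s = 20460 C.
n(e⁻) = Q/F = 20460 / 96500 = 0.2120 mol.
Ca²⁺ + 2 e⁻ → Ca, so n(Ca) = n(e⁻)/2 = 0.1060 mol.
m = n·M = 0.1060 × 40.08 = 4.25 g.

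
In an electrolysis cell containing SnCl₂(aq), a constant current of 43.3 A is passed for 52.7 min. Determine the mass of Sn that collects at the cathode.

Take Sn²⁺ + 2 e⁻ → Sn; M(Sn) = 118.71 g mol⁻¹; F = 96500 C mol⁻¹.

Q = I·t = 43.30 A × 3162.0 s = 136900 C.
n(e⁻) = Q/F = 136900 / 96500 = 1.419 mol.
Sn²⁺ + 2 e⁻ → Sn, so n(Sn) = n(e⁻)/2 = 0.7094 mol.
m = n·M = 0.7094 × 118.71 = 84.2 g.

84.2 g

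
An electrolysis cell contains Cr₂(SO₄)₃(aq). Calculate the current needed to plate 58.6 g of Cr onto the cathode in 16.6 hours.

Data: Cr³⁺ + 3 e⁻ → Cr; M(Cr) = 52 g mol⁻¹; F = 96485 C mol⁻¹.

n(Cr) = 58.6 / 52 = 1.127 mol.
n(e⁻) = 3 × 1.127 = 3.381 mol.
Q = n(e⁻)·F = 3.381 × 96485 = 326200 C.
I = Q/t = 326200 / 59760 s = 5.46 A.

5.46 A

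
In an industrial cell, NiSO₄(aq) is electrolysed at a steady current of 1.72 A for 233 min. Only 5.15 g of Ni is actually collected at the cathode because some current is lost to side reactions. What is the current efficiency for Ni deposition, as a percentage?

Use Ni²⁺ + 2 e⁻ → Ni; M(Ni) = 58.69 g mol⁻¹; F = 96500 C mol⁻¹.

Q = I·t = 1.720 × 13980 = 24050 C; n(e⁻) = 24050/96500 = 0.2492 mol.
Theoretical n(Ni) = n(e⁻)/2 = 0.1246 mol, i.e. m_theo = 0.1246 × 58.69 = 7.312 g.
Efficiency = m_actual / m_theo = 5.15 / 7.312 = 70.4 %.

70.4 %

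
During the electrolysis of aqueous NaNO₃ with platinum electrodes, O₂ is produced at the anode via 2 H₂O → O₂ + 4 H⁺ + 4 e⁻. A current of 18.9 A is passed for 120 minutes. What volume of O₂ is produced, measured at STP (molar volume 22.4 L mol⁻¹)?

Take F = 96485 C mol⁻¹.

Q = I·t = 18.90 A × 7200.0 s = 136100 C.
n(e⁻) = Q/F = 136100 / 96485 = 1.410 mol.
4 electrons are transferred per O₂ molecule, so n(O₂) = 1.410 / 4 = 0.3526 mol.
V = n × V_m = 0.3526 × 22.4 = 7.90 L.

7.90 L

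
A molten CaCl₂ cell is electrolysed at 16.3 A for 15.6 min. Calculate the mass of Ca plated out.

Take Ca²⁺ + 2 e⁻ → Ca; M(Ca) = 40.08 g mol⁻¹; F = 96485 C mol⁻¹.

3.17 g

Q = I·t = 16.30 A × 936.00 s = 15260 C.
n(e⁻) = Q/F = 15260 / 96485 = 0.1581 mol.
Ca²⁺ + 2 e⁻ → Ca, so n(Ca) = n(e⁻)/2 = 0.07906 mol.
m = n·M = 0.07906 × 40.08 = 3.17 g.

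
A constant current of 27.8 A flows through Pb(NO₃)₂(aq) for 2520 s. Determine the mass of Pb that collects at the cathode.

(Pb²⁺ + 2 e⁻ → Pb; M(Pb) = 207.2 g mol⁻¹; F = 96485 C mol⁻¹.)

75.2 g

Q = I·t = 27.80 A × 2520.0 s = 70060 C.
n(e⁻) = Q/F = 70060 / 96485 = 0.7261 mol.
Pb²⁺ + 2 e⁻ → Pb, so n(Pb) = n(e⁻)/2 = 0.3630 mol.
m = n·M = 0.3630 × 207.2 = 75.2 g.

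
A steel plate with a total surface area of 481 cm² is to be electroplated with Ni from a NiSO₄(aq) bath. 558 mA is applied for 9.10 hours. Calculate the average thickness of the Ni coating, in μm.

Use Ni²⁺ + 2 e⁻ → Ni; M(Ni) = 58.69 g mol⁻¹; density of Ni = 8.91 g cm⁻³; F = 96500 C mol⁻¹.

13.0 μm

Q = I·t = 0.5580 × 32760 = 18280 C; n(e⁻) = 0.1894 mol.
n(Ni) = n(e⁻)/2 = 0.09472 mol, so m = 0.09472 × 58.69 = 5.559 g.
Volume = m/ρ = 5.559 / 8.91 = 0.6239 cm³.
Thickness = V/A = 0.6239 / 481 = 0.00130 cm = 13.0 μm.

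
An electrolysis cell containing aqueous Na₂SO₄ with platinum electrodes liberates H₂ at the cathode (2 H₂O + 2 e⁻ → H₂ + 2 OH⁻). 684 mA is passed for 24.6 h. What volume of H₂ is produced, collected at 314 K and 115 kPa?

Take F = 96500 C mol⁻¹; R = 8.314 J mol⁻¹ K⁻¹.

7.12 L

Q = I·t = 0.6840 A × 88560 s = 60580 C.
n(e⁻) = Q/F = 60580 / 96500 = 0.6277 mol.
2 electrons are transferred per H₂ molecule, so n(H₂) = 0.6277 / 2 = 0.3139 mol.
V = nRT/P = (0.3139 × 8.314 × 314) / (115 × 10³ Pa) = 0.00712 m³ = 7.12 L.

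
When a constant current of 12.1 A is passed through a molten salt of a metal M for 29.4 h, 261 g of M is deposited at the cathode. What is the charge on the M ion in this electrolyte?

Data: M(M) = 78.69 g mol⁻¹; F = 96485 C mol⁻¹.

+4

Q = I·t = 12.10 A × 105840 s = 1281000 C, so n(e⁻) = 1281000/96485 = 13.27 mol.
n(M) deposited = 261 / 78.69 = 3.317 mol.
Electrons per atom = n(e⁻)/n(M) = 13.27 / 3.317 = 4.00 ≈ 4, so the ion is M⁴⁺.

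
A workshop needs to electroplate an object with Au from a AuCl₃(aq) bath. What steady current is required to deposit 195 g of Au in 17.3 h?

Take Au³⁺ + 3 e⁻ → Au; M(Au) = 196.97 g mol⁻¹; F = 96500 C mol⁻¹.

4.60 A

n(Au) = 195 / 196.97 = 0.9900 mol.
n(e⁻) = 3 × 0.9900 = 2.970 mol.
Q = n(e⁻)·F = 2.970 × 96500 = 286600 C.
I = Q/t = 286600 / 62280 s = 4.60 A.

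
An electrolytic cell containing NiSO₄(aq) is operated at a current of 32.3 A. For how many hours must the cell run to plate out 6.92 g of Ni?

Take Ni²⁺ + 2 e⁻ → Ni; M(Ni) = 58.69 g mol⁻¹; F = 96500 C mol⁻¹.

0.196 h

n(Ni) = m/M = 6.92 / 58.69 = 0.1179 mol.
Each Ni atom requires 2 electrons, so n(e⁻) = 2 × 0.1179 = 0.2358 mol.
Q = n(e⁻)·F = 0.2358 × 96500 = 22760 C.
t = Q/I = 22760 / 32.30 A = 704.5 s = 0.196 h.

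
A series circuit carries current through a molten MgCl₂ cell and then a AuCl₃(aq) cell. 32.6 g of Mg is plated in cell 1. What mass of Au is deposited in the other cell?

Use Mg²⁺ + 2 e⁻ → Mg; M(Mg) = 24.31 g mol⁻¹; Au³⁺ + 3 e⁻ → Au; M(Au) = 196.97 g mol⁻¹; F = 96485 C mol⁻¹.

176 g

n(Mg) = 32.6 / 24.31 = 1.341 mol.
Since Mg²⁺ + 2 e⁻ → Mg, n(e⁻) passed = 2 × 1.341 = 2.682 mol.
Cells in series carry the same charge, so the same 2.682 mol of electrons passes through cell 2.
Au³⁺ + 3 e⁻ → Au, so n(Au) = 2.682 / 3 = 0.8940 mol.
m(Au) = 0.8940 × 196.97 = 176 g.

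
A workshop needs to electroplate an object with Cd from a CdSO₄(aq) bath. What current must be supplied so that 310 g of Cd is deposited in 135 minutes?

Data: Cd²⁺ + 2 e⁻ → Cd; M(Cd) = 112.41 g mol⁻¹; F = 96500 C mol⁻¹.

65.7 A

n(Cd) = 310 / 112.41 = 2.758 mol.
n(e⁻) = 2 × 2.758 = 5.516 mol.
Q = n(e⁻)·F = 5.516 × 96500 = 532200 C.
I = Q/t = 532200 / 8100.0 s = 65.7 A.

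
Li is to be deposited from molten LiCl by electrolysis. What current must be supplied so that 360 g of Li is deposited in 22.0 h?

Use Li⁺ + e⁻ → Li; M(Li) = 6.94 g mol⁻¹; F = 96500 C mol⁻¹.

63.2 A

n(Li) = 360 / 6.94 = 51.87 mol.
n(e⁻) = 1 × 51.87 = 51.87 mol.
Q = n(e⁻)·F = 51.87 × 96500 = 5006000 C.
I = Q/t = 5006000 / 79200 s = 63.2 A.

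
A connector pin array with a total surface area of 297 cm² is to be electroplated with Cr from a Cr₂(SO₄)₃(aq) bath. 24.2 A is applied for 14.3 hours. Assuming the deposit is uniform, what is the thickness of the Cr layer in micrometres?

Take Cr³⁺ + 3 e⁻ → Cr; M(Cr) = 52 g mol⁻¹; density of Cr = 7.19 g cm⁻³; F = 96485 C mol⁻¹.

Q = I·t = 24.20 × 51480 = 1246000 C; n(e⁻) = 12.91 mol.
n(Cr) = n(e⁻)/3 = 4.304 mol, so m = 4.304 × 52 = 223.8 g.
Volume = m/ρ = 223.8 / 7.19 = 31.13 cm³.
Thickness = V/A = 31.13 / 297 = 0.105 cm = 1050 μm.

1050 μm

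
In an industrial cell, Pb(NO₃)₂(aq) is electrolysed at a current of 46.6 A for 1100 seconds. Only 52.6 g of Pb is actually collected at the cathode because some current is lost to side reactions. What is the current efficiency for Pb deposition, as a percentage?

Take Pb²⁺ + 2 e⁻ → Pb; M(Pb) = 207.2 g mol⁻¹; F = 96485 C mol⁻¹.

Q = I·t = 46.60 × 1100.0 = 51260 C; n(e⁻) = 51260/96485 = 0.5313 mol.
Theoretical n(Pb) = n(e⁻)/2 = 0.2656 mol, i.e. m_theo = 0.2656 × 207.2 = 55.04 g.
Efficiency = m_actual / m_theo = 52.6 / 55.04 = 95.6 %.

95.6 %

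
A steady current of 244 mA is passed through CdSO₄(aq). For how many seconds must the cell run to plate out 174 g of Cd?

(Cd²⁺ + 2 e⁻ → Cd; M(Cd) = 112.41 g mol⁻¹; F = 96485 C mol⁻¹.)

n(Cd) = m/M = 174 / 112.41 = 1.548 mol.
Each Cd atom requires 2 electrons, so n(e⁻) = 2 × 1.548 = 3.096 mol.
Q = n(e⁻)·F = 3.096 × 96485 = 298700 C.
t = Q/I = 298700 / 0.2440 A = 1224000 s.

1.22 × 10⁶ s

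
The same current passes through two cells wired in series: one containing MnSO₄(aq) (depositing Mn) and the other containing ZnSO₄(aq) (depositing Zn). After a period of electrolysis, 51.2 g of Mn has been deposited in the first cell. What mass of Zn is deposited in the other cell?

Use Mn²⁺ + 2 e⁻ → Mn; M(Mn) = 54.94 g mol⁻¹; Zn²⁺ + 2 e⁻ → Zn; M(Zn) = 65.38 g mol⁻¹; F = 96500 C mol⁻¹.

60.9 g

n(Mn) = 51.2 / 54.94 = 0.9319 mol.
Since Mn²⁺ + 2 e⁻ → Mn, n(e⁻) passed = 2 × 0.9319 = 1.864 mol.
Cells in series carry the same charge, so the same 1.864 mol of electrons passes through cell 2.
Zn²⁺ + 2 e⁻ → Zn, so n(Zn) = 1.864 / 2 = 0.9319 mol.
m(Zn) = 0.9319 × 65.38 = 60.9 g.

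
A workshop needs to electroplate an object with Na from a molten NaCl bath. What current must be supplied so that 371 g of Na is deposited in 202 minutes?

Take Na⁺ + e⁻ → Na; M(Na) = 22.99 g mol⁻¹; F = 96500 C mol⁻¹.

128 A

n(Na) = 371 / 22.99 = 16.14 mol.
n(e⁻) = 1 × 16.14 = 16.14 mol.
Q = n(e⁻)·F = 16.14 × 96500 = 1557000 C.
I = Q/t = 1557000 / 12120 s = 128 A.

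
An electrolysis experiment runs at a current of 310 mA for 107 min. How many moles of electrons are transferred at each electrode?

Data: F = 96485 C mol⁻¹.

Q = I·t = 0.3100 A × 6420.0 s = 1990 C.
n(e⁻) = Q/F = 1990 / 96485 = 0.0206 mol.

0.0206 mol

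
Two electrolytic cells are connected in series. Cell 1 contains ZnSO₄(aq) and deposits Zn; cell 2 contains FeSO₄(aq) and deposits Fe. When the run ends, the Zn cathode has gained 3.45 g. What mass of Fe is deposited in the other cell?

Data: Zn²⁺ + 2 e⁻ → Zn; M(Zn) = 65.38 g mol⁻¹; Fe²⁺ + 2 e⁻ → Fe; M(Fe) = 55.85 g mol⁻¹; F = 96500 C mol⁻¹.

2.95 g

n(Zn) = 3.45 / 65.38 = 0.05277 mol.
Since Zn²⁺ + 2 e⁻ → Zn, n(e⁻) passed = 2 × 0.05277 = 0.1055 mol.
Cells in series carry the same charge, so the same 0.1055 mol of electrons passes through cell 2.
Fe²⁺ + 2 e⁻ → Fe, so n(Fe) = 0.1055 / 2 = 0.05277 mol.
m(Fe) = 0.05277 × 55.85 = 2.95 g.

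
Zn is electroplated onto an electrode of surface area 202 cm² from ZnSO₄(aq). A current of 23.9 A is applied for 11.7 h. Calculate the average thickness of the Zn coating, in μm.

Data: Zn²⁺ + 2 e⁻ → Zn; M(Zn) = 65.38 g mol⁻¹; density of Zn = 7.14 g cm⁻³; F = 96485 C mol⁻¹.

2360 μm

Q = I·t = 23.90 × 42120 = 1007000 C; n(e⁻) = 10.43 mol.
n(Zn) = n(e⁻)/2 = 5.217 mol, so m = 5.217 × 65.38 = 341.1 g.
Volume = m/ρ = 341.1 / 7.14 = 47.77 cm³.
Thickness = V/A = 47.77 / 202 = 0.236 cm = 2360 μm.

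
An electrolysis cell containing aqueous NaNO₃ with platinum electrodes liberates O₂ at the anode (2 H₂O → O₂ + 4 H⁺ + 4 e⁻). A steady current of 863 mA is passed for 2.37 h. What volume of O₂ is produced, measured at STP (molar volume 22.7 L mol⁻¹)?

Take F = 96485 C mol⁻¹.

0.433 L

Q = I·t = 0.8630 A × 8532.0 s = 7363 C.
n(e⁻) = Q/F = 7363 / 96485 = 0.07631 mol.
4 electrons are transferred per O₂ molecule, so n(O₂) = 0.07631 / 4 = 0.01908 mol.
V = n × V_m = 0.01908 × 22.7 = 0.433 L.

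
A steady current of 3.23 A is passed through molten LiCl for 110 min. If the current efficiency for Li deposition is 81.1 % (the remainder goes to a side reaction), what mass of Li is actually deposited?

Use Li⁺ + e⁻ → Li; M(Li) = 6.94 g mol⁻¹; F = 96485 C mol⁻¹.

Q = I·t = 3.230 × 6600.0 = 21320 C.
n(e⁻) = 21320/96485 = 0.2209 mol; theoretically n(Li) = 0.2209/1 = 0.2209 mol, m_theo = 1.533 g.
At 81.1 % efficiency, m_actual = 0.811 × 1.533 = 1.24 g.

1.24 g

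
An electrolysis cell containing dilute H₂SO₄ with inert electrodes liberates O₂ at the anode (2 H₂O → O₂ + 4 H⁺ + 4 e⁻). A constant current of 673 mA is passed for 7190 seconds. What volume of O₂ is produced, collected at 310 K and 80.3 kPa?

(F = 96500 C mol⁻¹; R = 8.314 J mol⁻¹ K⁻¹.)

0.402 L

Q = I·t = 0.6730 A × 7190.0 s = 4839 C.
n(e⁻) = Q/F = 4839 / 96500 = 0.05014 mol.
4 electrons are transferred per O₂ molecule, so n(O₂) = 0.05014 / 4 = 0.01254 mol.
V = nRT/P = (0.01254 × 8.314 × 310) / (80.3 × 10³ Pa) = 4.02 × 10⁻⁴ m³ = 0.402 L.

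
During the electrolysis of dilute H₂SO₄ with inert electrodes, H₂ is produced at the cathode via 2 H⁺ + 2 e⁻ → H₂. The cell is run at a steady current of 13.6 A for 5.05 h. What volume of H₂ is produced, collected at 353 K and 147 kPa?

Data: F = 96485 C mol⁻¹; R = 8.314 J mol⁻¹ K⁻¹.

Q = I·t = 13.60 A × 18180 s = 247200 C.
n(e⁻) = Q/F = 247200 / 96485 = 2.563 mol.
2 electrons are transferred per H₂ molecule, so n(H₂) = 2.563 / 2 = 1.281 mol.
V = nRT/P = (1.281 × 8.314 × 353) / (147 × 10³ Pa) = 0.0256 m³ = 25.6 L.

25.6 L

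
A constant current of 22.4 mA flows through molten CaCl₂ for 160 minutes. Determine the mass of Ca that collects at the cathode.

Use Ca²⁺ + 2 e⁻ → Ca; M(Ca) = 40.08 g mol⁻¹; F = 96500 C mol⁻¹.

Q = I·t = 0.02240 A × 9600.0 s = 215.0 C.
n(e⁻) = Q/F = 215.0 / 96500 = 0.002228 mol.
Ca²⁺ + 2 e⁻ → Ca, so n(Ca) = n(e⁻)/2 = 0.001114 mol.
m = n·M = 0.001114 × 40.08 = 0.0447 g.

0.0447 g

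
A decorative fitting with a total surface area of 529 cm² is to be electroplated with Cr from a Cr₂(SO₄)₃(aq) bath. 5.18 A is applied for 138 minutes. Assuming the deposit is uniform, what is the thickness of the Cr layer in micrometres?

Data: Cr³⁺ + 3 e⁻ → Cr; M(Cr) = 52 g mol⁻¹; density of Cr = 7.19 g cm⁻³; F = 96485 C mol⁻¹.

20.3 μm

Q = I·t = 5.180 × 8280.0 = 42890 C; n(e⁻) = 0.4445 mol.
n(Cr) = n(e⁻)/3 = 0.1482 mol, so m = 0.1482 × 52 = 7.705 g.
Volume = m/ρ = 7.705 / 7.19 = 1.072 cm³.
Thickness = V/A = 1.072 / 529 = 0.00203 cm = 20.3 μm.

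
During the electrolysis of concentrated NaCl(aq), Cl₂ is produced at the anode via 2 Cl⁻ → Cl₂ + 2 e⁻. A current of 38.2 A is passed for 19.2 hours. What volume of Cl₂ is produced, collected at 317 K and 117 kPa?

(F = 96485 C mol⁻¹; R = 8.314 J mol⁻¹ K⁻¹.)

308 L

Q = I·t = 38.20 A × 69120 s = 2640000 C.
n(e⁻) = Q/F = 2640000 / 96485 = 27.37 mol.
2 electrons are transferred per Cl₂ molecule, so n(Cl₂) = 27.37 / 2 = 13.68 mol.
V = nRT/P = (13.68 × 8.314 × 317) / (117 × 10³ Pa) = 0.308 m³ = 308 L.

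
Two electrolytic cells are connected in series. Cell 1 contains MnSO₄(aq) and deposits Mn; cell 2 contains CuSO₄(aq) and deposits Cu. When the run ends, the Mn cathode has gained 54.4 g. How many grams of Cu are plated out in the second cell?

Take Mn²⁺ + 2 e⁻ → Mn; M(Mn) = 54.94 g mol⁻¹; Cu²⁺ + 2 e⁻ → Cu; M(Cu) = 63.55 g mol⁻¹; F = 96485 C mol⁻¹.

62.9 g

n(Mn) = 54.4 / 54.94 = 0.9902 mol.
Since Mn²⁺ + 2 e⁻ → Mn, n(e⁻) passed = 2 × 0.9902 = 1.980 mol.
Cells in series carry the same charge, so the same 1.980 mol of electrons passes through cell 2.
Cu²⁺ + 2 e⁻ → Cu, so n(Cu) = 1.980 / 2 = 0.9902 mol.
m(Cu) = 0.9902 × 63.55 = 62.9 g.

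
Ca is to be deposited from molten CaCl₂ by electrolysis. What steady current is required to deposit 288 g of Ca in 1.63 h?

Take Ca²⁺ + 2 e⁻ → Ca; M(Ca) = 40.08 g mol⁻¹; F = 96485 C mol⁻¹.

n(Ca) = 288 / 40.08 = 7.186 mol.
n(e⁻) = 2 × 7.186 = 14.37 mol.
Q = n(e⁻)·F = 14.37 × 96485 = 1387000 C.
I = Q/t = 1387000 / 5868.0 s = 236 A.

236 A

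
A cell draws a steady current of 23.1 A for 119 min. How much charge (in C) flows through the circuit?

Q = I·t = 23.10 A × 7140.0 s = 1.65 × 10⁵ C.

1.65 × 10⁵ C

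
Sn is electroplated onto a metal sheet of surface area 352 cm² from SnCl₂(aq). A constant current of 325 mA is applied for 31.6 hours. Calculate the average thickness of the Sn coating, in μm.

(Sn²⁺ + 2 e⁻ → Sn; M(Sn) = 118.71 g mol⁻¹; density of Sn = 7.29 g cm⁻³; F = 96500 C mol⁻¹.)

88.6 μm

Q = I·t = 0.3250 × 113760 = 36970 C; n(e⁻) = 0.3831 mol.
n(Sn) = n(e⁻)/2 = 0.1916 mol, so m = 0.1916 × 118.71 = 22.74 g.
Volume = m/ρ = 22.74 / 7.29 = 3.119 cm³.
Thickness = V/A = 3.119 / 352 = 0.00886 cm = 88.6 μm.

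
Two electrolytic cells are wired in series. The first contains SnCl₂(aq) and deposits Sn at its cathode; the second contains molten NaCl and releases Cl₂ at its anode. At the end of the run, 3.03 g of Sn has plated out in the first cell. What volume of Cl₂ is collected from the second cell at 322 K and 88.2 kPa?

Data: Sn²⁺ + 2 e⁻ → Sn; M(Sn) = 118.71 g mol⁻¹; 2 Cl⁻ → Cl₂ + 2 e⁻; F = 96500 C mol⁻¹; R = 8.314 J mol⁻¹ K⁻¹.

n(Sn) = 3.03 / 118.71 = 0.02552 mol, so n(e⁻) = 2 × 0.02552 = 0.05105 mol.
The cells are in series, so the same 0.05105 mol of electrons passes through the second cell.
2 Cl⁻ → Cl₂ + 2 e⁻ — 2 mol e⁻ per mol Cl₂, so n(Cl₂) = 0.05105/2 = 0.02552 mol.
V = nRT/P = (0.02552 × 8.314 × 322) / (88.2 × 10³) = 7.75 × 10⁻⁴ m³ = 0.775 L.

0.775 L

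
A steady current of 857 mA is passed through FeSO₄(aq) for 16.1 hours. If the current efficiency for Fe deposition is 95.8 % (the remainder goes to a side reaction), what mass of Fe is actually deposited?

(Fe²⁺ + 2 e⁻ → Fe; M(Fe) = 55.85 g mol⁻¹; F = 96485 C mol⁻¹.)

Q = I·t = 0.8570 × 57960 = 49670 C.
n(e⁻) = 49670/96485 = 0.5148 mol; theoretically n(Fe) = 0.5148/2 = 0.2574 mol, m_theo = 14.38 g.
At 95.8 % efficiency, m_actual = 0.958 × 14.38 = 13.8 g.

13.8 g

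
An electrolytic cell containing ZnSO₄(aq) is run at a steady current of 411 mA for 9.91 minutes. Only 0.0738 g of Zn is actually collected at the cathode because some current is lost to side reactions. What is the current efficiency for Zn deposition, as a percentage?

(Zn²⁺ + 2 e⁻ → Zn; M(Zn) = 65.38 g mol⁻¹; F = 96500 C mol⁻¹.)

89.1 %

Q = I·t = 0.4110 × 594.60 = 244.4 C; n(e⁻) = 244.4/96500 = 0.002532 mol.
Theoretical n(Zn) = n(e⁻)/2 = 0.001266 mol, i.e. m_theo = 0.001266 × 65.38 = 0.08279 g.
Efficiency = m_actual / m_theo = 0.0738 / 0.08279 = 89.1 %.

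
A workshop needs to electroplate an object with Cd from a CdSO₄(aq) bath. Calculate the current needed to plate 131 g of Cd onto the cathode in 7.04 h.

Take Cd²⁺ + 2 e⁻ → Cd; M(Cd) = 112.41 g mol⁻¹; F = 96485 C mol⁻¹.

8.87 A

n(Cd) = 131 / 112.41 = 1.165 mol.
n(e⁻) = 2 × 1.165 = 2.331 mol.
Q = n(e⁻)·F = 2.331 × 96485 = 224900 C.
I = Q/t = 224900 / 25344 s = 8.87 A.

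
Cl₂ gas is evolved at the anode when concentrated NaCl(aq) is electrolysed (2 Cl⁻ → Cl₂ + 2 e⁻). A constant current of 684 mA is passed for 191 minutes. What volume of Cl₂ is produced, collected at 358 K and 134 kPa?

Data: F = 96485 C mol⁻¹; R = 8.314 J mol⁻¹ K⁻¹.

0.902 L

Q = I·t = 0.6840 A × 11460 s = 7839 C.
n(e⁻) = Q/F = 7839 / 96485 = 0.08124 mol.
2 electrons are transferred per Cl₂ molecule, so n(Cl₂) = 0.08124 / 2 = 0.04062 mol.
V = nRT/P = (0.04062 × 8.314 × 358) / (134 × 10³ Pa) = 9.02 × 10⁻⁴ m³ = 0.902 L.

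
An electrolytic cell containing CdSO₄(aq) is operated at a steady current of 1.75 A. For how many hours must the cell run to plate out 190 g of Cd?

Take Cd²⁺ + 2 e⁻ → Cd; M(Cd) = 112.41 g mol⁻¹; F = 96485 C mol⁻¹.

51.8 h

n(Cd) = m/M = 190 / 112.41 = 1.690 mol.
Each Cd atom requires 2 electrons, so n(e⁻) = 2 × 1.690 = 3.380 mol.
Q = n(e⁻)·F = 3.380 × 96485 = 326200 C.
t = Q/I = 326200 / 1.750 A = 186400 s = 51.8 h.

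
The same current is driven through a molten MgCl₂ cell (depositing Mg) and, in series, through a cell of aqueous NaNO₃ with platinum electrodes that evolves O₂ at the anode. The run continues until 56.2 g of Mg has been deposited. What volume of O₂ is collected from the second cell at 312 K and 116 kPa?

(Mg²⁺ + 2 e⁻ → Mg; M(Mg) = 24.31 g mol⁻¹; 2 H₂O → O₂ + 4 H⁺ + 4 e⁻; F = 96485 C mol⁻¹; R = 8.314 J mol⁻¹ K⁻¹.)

25.8 L

n(Mg) = 56.2 / 24.31 = 2.312 mol, so n(e⁻) = 2 × 2.312 = 4.624 mol.
The cells are in series, so the same 4.624 mol of electrons passes through the second cell.
2 H₂O → O₂ + 4 H⁺ + 4 e⁻ — 4 mol e⁻ per mol O₂, so n(O₂) = 4.624/4 = 1.156 mol.
V = nRT/P = (1.156 × 8.314 × 312) / (116 × 10³) = 0.0258 m³ = 25.8 L.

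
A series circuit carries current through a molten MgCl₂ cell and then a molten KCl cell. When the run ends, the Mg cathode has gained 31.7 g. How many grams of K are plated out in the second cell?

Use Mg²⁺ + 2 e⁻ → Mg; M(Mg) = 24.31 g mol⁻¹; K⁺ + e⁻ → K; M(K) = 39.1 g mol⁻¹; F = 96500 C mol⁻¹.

n(Mg) = 31.7 / 24.31 = 1.304 mol.
Since Mg²⁺ + 2 e⁻ → Mg, n(e⁻) passed = 2 × 1.304 = 2.608 mol.
Cells in series carry the same charge, so the same 2.608 mol of electrons passes through cell 2.
K⁺ + e⁻ → K, so n(K) = 2.608 / 1 = 2.608 mol.
m(K) = 2.608 × 39.1 = 102 g.

102 g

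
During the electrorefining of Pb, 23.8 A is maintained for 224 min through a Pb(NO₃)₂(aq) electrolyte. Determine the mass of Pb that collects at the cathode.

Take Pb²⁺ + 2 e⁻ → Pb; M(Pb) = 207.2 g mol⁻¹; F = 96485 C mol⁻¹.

Q = I·t = 23.80 A × 13440 s = 319900 C.
n(e⁻) = Q/F = 319900 / 96485 = 3.315 mol.
Pb²⁺ + 2 e⁻ → Pb, so n(Pb) = n(e⁻)/2 = 1.658 mol.
m = n·M = 1.658 × 207.2 = 343 g.

343 g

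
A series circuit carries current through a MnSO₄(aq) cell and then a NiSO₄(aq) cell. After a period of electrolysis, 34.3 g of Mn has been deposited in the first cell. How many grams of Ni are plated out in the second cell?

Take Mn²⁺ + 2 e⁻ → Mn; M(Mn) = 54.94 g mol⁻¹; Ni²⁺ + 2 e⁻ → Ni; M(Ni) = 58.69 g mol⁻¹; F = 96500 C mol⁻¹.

36.6 g

n(Mn) = 34.3 / 54.94 = 0.6243 mol.
Since Mn²⁺ + 2 e⁻ → Mn, n(e⁻) passed = 2 × 0.6243 = 1.249 mol.
Cells in series carry the same charge, so the same 1.249 mol of electrons passes through cell 2.
Ni²⁺ + 2 e⁻ → Ni, so n(Ni) = 1.249 / 2 = 0.6243 mol.
m(Ni) = 0.6243 × 58.69 = 36.6 g.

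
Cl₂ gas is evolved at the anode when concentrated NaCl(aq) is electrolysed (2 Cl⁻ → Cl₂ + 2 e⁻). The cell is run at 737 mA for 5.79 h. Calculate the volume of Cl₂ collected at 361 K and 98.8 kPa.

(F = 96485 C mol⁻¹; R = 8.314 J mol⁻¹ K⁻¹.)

2.42 L

Q = I·t = 0.7370 A × 20844 s = 15360 C.
n(e⁻) = Q/F = 15360 / 96485 = 0.1592 mol.
2 electrons are transferred per Cl₂ molecule, so n(Cl₂) = 0.1592 / 2 = 0.07961 mol.
V = nRT/P = (0.07961 × 8.314 × 361) / (98.8 × 10³ Pa) = 0.00242 m³ = 2.42 L.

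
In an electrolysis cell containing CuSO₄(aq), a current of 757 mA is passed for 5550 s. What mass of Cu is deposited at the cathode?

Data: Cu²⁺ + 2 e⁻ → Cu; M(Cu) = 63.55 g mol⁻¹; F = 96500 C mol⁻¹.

Q = I·t = 0.7570 A × 5550.0 s = 4201 C.
n(e⁻) = Q/F = 4201 / 96500 = 0.04354 mol.
Cu²⁺ + 2 e⁻ → Cu, so n(Cu) = n(e⁻)/2 = 0.02177 mol.
m = n·M = 0.02177 × 63.55 = 1.38 g.

1.38 g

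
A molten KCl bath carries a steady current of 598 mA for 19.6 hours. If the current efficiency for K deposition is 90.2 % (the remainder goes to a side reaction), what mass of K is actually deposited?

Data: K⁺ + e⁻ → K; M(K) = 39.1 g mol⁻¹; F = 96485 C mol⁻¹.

15.4 g

Q = I·t = 0.5980 × 70560 = 42190 C.
n(e⁻) = 42190/96485 = 0.4373 mol; theoretically n(K) = 0.4373/1 = 0.4373 mol, m_theo = 17.10 g.
At 90.2 % efficiency, m_actual = 0.902 × 17.10 = 15.4 g.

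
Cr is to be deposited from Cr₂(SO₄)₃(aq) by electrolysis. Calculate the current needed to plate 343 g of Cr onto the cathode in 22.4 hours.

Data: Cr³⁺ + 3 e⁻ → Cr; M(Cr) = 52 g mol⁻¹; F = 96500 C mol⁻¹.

n(Cr) = 343 / 52 = 6.596 mol.
n(e⁻) = 3 × 6.596 = 19.79 mol.
Q = n(e⁻)·F = 19.79 × 96500 = 1910000 C.
I = Q/t = 1910000 / 80640 s = 23.7 A.

23.7 A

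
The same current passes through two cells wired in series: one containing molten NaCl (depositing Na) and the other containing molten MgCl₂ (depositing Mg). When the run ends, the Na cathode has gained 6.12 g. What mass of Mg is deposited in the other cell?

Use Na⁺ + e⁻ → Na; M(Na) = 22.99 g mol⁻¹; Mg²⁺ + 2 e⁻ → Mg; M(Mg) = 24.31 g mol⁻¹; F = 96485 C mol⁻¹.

n(Na) = 6.12 / 22.99 = 0.2662 mol.
Since Na⁺ + e⁻ → Na, n(e⁻) passed = 1 × 0.2662 = 0.2662 mol.
Cells in series carry the same charge, so the same 0.2662 mol of electrons passes through cell 2.
Mg²⁺ + 2 e⁻ → Mg, so n(Mg) = 0.2662 / 2 = 0.1331 mol.
m(Mg) = 0.1331 × 24.31 = 3.24 g.

3.24 g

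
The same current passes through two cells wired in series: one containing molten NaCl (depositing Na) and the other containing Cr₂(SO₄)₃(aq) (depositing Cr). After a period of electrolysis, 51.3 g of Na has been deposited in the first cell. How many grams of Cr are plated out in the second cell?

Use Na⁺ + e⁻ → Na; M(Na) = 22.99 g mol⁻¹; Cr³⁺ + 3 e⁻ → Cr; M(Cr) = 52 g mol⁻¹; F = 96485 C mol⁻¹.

n(Na) = 51.3 / 22.99 = 2.231 mol.
Since Na⁺ + e⁻ → Na, n(e⁻) passed = 1 × 2.231 = 2.231 mol.
Cells in series carry the same charge, so the same 2.231 mol of electrons passes through cell 2.
Cr³⁺ + 3 e⁻ → Cr, so n(Cr) = 2.231 / 3 = 0.7438 mol.
m(Cr) = 0.7438 × 52 = 38.7 g.

38.7 g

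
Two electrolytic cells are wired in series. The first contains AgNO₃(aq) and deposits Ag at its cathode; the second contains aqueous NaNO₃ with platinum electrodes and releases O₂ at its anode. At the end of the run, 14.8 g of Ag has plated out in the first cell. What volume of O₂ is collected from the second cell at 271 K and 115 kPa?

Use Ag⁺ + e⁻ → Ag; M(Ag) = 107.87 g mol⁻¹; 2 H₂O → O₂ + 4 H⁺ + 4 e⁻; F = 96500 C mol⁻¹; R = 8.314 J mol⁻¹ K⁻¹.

n(Ag) = 14.8 / 107.87 = 0.1372 mol, so n(e⁻) = 1 × 0.1372 = 0.1372 mol.
The cells are in series, so the same 0.1372 mol of electrons passes through the second cell.
2 H₂O → O₂ + 4 H⁺ + 4 e⁻ — 4 mol e⁻ per mol O₂, so n(O₂) = 0.1372/4 = 0.03430 mol.
V = nRT/P = (0.03430 × 8.314 × 271) / (115 × 10³) = 6.72 × 10⁻⁴ m³ = 0.672 L.

0.672 L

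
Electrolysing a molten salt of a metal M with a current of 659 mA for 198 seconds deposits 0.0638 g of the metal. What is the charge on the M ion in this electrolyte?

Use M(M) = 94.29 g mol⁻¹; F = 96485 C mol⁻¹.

+2

Q = I·t = 0.6590 A × 198.00 s = 130.5 C, so n(e⁻) = 130.5/96485 = 0.001352 mol.
n(M) deposited = 0.0638 / 94.29 = 0.0006766 mol.
Electrons per atom = n(e⁻)/n(M) = 0.001352 / 0.0006766 = 2.00 ≈ 2, so the ion is M²⁺.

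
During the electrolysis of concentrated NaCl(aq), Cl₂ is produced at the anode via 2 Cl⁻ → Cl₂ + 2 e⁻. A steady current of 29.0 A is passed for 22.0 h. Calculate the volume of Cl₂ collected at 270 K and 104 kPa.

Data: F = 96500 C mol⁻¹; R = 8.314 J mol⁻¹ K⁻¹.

Q = I·t = 29.00 A × 79200 s = 2297000 C.
n(e⁻) = Q/F = 2297000 / 96500 = 23.80 mol.
2 electrons are transferred per Cl₂ molecule, so n(Cl₂) = 23.80 / 2 = 11.90 mol.
V = nRT/P = (11.90 × 8.314 × 270) / (104 × 10³ Pa) = 0.257 m³ = 257 L.

257 L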